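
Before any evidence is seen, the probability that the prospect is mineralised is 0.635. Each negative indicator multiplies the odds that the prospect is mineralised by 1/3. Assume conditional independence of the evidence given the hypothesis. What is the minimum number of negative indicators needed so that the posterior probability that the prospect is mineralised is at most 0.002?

7

Prior odds = 0.635/0.365 = 127/73.
Likelihood ratio per negative indicator = 1/3.
Target posterior odds = 0.002/0.998 = 1/499.
Need (127/73) × (1/3)ⁿ ≤ 1/499, i.e. (1/3)ⁿ ≤ 73/63373.
(1/3)⁶ = 1/729 is still above 73/63373 but (1/3)⁷ = 1/2187 is at or below it, so n = 7.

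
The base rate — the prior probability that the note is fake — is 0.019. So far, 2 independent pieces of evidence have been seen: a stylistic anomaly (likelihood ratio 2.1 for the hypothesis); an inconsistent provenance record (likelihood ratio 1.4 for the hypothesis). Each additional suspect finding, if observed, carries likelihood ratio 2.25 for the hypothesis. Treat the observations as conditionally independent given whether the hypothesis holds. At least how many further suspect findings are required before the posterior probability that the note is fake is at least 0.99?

10

Prior odds = 0.019/0.981 = 19/981.
Combined Bayes factor of the evidence already in hand = 2.1 × 1.4 = 2.94.
Odds after that evidence = (19/981) × 2.94 = 931/16350.
Target odds = 0.99/0.01 = 99.
Need 2.25ⁿ ≥ 99 ÷ (931/16350) = 1618650/931.
2.25⁹ = 387420489/262144 falls short of 1618650/931 but 2.25¹⁰ ≈3325.26 reaches it, so n = 10.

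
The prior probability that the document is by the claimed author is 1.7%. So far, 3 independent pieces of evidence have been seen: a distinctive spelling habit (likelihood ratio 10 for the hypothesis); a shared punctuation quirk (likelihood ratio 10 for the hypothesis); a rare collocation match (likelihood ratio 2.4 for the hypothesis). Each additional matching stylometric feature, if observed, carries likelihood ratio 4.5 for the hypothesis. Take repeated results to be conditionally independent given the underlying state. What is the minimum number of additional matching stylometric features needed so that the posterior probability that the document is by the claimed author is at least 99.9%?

4

Prior odds = 0.017/0.983 = 17/983.
Combined Bayes factor of the evidence already in hand = 10 × 10 × 2.4 = 240.
Odds after that evidence = (17/983) × 240 = 4080/983.
Target odds = 0.999/0.001 = 999.
Need 4.5ⁿ ≥ 999 ÷ (4080/983) = 327339/1360.
4.5³ = 91.125 falls short of 327339/1360 but 4.5⁴ = 410.0625 reaches it, so n = 4.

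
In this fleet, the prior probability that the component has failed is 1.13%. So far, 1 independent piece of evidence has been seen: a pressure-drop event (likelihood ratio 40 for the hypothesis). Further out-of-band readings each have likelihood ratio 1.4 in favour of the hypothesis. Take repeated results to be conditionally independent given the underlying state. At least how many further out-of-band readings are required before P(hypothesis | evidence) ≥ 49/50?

Prior odds = 0.0113/0.9887 = 113/9887.
Bayes factor of the evidence already in hand = 40.
Odds after that evidence = (113/9887) × 40 = 4520/9887.
Target odds = 0.98/0.02 = 49.
Need 1.4ⁿ ≥ 49 ÷ (4520/9887) = 484463/4520.
1.4¹³ ≈79.3715 falls short of 484463/4520 but 1.4¹⁴ ≈111.12 reaches it, so n = 14.

14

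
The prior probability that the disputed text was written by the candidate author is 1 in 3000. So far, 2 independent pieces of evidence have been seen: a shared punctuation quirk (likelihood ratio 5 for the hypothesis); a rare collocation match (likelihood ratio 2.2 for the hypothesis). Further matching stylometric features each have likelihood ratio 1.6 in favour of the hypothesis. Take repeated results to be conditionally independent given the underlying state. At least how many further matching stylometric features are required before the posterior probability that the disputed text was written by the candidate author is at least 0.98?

Prior odds = (1/3000)/(2999/3000) = 1/2999.
Combined Bayes factor of the evidence already in hand = 5 × 2.2 = 11.
Odds after that evidence = (1/2999) × 11 = 11/2999.
Target odds = 0.98/0.02 = 49.
Need 1.6ⁿ ≥ 49 ÷ (11/2999) = 146951/11.
1.6²⁰ ≈12089.3 falls short of 146951/11 but 1.6²¹ ≈19342.8 reaches it, so n = 21.

21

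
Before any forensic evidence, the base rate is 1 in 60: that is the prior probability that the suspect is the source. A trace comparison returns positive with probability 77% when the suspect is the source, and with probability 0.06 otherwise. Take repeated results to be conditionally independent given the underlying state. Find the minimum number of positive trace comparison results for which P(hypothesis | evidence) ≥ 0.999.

5

Prior odds = (1/60)/(59/60) = 1/59.
Likelihood ratio of a positive result = 0.77/0.06 = 77/6.
Target odds: 0.999 ÷ 0.001 = 999.
Need (1/59) × (77/6)ⁿ ≥ 999, i.e. (77/6)ⁿ ≥ 58941.
(77/6)⁴ = 35153041/1296 falls short of 58941 but (77/6)⁵ ≈348095 reaches it, so n = 5.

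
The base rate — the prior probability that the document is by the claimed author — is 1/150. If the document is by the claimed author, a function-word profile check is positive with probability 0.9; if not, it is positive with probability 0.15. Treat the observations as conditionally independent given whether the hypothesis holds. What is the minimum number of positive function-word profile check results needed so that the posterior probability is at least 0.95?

5

Prior odds = (1/150)/(149/150) = 1/149.
Likelihood ratio of a positive = 0.9/0.15 = 6.
Target posterior odds = 0.95/0.05 = 19.
Require 6ⁿ ≥ 19 ÷ (1/149) = 2831.
6⁴ = 1296 falls short of 2831 but 6⁵ = 7776 reaches it, so n = 5.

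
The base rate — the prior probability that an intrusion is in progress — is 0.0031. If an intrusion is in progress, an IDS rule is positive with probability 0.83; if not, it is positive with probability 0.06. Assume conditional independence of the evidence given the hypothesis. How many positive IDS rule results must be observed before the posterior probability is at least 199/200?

Prior odds: 0.0031 ÷ 0.9969 = 31/9969.
Likelihood ratio of a positive = 0.83/0.06 = 83/6.
Target odds: 0.995 ÷ 0.005 = 199.
Require (83/6)ⁿ ≥ 199 ÷ (31/9969) = 1983831/31.
(83/6)⁴ = 47458321/1296 falls short of 1983831/31 but (83/6)⁵ ≈506564 reaches it, so n = 5.

5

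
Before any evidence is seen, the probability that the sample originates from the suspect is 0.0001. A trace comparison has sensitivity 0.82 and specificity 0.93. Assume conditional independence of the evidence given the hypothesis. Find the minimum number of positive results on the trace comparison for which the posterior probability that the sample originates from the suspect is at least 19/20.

Prior odds: 0.0001 ÷ 0.9999 = 1/9999.
False-positive rate = 1 − 0.93 = 0.07; likelihood ratio of a positive = 0.82/0.07 = 82/7.
Target odds: 0.95 ÷ 0.05 = 19.
Require (82/7)ⁿ ≥ 19 ÷ (1/9999) = 189981.
(82/7)⁴ = 45212176/2401 falls short of 189981 but (82/7)⁵ ≈220587 reaches it, so n = 5.

5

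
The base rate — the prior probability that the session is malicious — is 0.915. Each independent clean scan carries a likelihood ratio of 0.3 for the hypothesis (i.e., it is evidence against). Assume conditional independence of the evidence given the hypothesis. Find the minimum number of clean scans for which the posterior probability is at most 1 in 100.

6

Prior odds = 0.915/0.085 = 183/17.
Likelihood ratio per clean scan = 0.3.
Target posterior odds = 0.01/0.99 = 1/99.
Need (183/17) × 0.3ⁿ ≤ 1/99, i.e. 0.3ⁿ ≤ 17/18117.
0.3⁵ = 243/100000 is still above 17/18117 but 0.3⁶ = 729/1000000 is at or below it, so n = 6.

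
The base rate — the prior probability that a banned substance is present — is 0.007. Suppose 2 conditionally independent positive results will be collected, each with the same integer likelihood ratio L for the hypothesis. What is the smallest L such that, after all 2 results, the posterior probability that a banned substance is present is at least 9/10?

Prior odds = 0.007/0.993 = 7/993.
Target odds = 0.9/0.1 = 9.
Need L² ≥ 9 ÷ (7/993) = 8937/7.
35² = 1225 < 8937/7 ≤ 1296 = 36², so L = 36.

36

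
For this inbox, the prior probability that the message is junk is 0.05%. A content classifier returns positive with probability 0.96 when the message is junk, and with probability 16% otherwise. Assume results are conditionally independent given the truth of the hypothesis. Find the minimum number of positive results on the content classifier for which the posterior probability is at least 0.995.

Prior odds = 0.0005/0.9995 = 1/1999.
Likelihood ratio of a positive result = 0.96/0.16 = 6.
Target posterior odds = 0.995/0.005 = 199.
Need (1/1999) × 6ⁿ ≥ 199, i.e. 6ⁿ ≥ 397801.
6⁷ = 279936 falls short of 397801 but 6⁸ = 1679616 reaches it, so n = 8.

8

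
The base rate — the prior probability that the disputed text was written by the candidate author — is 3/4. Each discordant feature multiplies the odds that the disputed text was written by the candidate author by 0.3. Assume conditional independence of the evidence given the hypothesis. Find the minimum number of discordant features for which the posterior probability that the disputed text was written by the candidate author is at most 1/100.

Prior odds: 0.75 ÷ 0.25 = 3.
Likelihood ratio per discordant feature = 0.3.
Target odds: 0.01 ÷ 0.99 = 1/99.
Require 0.3ⁿ ≤ 1/99 ÷ 3 = 1/297.
0.3⁴ = 0.0081 is still above 1/297 but 0.3⁵ = 243/100000 is at or below it, so n = 5.

5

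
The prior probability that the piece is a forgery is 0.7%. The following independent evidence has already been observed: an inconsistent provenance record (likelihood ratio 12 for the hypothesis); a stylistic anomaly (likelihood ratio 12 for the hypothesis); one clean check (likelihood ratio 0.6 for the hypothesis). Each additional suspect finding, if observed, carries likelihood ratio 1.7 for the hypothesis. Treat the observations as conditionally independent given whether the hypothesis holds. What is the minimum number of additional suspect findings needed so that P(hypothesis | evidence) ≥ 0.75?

Prior odds = 0.007/0.993 = 7/993.
Combined Bayes factor of the evidence already in hand = 12 × 12 × 0.6 = 86.4.
Odds after that evidence = (7/993) × 86.4 = 1008/1655.
Target odds = 0.75/0.25 = 3.
Need 1.7ⁿ ≥ 3 ÷ (1008/1655) = 1655/336.
1.7³ = 4.913 falls short of 1655/336 but 1.7⁴ = 8.3521 reaches it, so n = 4.

4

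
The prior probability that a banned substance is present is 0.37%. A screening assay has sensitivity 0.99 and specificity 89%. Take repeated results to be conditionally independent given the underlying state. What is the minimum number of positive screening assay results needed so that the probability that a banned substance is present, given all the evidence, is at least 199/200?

Prior odds = 0.0037/0.9963 = 37/9963.
False-positive rate = 1 − 0.89 = 0.11; likelihood ratio of a positive = 0.99/0.11 = 9.
Target posterior odds = 0.995/0.005 = 199.
Need (37/9963) × 9ⁿ ≥ 199, i.e. 9ⁿ ≥ 1982637/37.
9⁴ = 6561 falls short of 1982637/37 but 9⁵ = 59049 reaches it, so n = 5.

5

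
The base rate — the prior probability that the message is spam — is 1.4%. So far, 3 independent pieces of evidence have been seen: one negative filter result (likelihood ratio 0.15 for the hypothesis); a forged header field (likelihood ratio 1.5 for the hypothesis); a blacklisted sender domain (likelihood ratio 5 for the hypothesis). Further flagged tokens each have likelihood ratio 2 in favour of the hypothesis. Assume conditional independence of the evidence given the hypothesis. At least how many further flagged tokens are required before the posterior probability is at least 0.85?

Prior odds = 0.014/0.986 = 7/493.
Combined Bayes factor of the evidence already in hand = 0.15 × 1.5 × 5 = 1.125.
Odds after that evidence = (7/493) × 1.125 = 63/3944.
Target odds = 0.85/0.15 = 17/3.
Need 2ⁿ ≥ 17/3 ÷ (63/3944) = 67048/189.
2⁸ = 256 falls short of 67048/189 but 2⁹ = 512 reaches it, so n = 9.

9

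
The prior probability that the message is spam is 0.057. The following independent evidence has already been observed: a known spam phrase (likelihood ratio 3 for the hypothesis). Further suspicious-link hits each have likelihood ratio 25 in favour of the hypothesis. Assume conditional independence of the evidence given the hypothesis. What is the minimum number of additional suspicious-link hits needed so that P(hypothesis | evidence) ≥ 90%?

2

Prior odds = 0.057/0.943 = 57/943.
Bayes factor of the evidence already in hand = 3.
Odds after that evidence = (57/943) × 3 = 171/943.
Target odds = 0.9/0.1 = 9.
Need 25ⁿ ≥ 9 ÷ (171/943) = 943/19.
25¹ = 25 falls short of 943/19 but 25² = 625 reaches it, so n = 2.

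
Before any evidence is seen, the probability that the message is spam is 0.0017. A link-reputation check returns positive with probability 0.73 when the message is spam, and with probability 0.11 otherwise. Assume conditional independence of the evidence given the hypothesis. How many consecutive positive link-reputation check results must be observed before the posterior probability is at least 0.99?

Prior odds = 0.0017/0.9983 = 17/9983.
Likelihood ratio of a positive result = 0.73/0.11 = 73/11.
Target odds: 0.99 ÷ 0.01 = 99.
Require (73/11)ⁿ ≥ 99 ÷ (17/9983) = 988317/17.
(73/11)⁵ ≈12872.1 falls short of 988317/17 but (73/11)⁶ ≈85424.2 reaches it, so n = 6.

6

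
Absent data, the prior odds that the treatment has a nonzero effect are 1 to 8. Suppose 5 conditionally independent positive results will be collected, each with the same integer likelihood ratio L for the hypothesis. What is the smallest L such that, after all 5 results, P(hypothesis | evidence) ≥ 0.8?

Prior odds = 0.125.
Target odds = 0.8/0.2 = 4.
Need L⁵ ≥ 4 ÷ 0.125 = 32.
1⁵ = 1 < 32 ≤ 32 = 2⁵, so L = 2.

2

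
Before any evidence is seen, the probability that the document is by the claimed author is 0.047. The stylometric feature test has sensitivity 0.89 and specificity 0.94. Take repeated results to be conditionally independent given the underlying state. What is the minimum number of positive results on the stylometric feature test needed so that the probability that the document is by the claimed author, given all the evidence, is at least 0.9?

Prior odds: 0.047 ÷ 0.953 = 47/953.
False-positive rate = 1 − 0.94 = 0.06; likelihood ratio of a positive = 0.89/0.06 = 89/6.
Target posterior odds = 0.9/0.1 = 9.
Need (47/953) × (89/6)ⁿ ≥ 9, i.e. (89/6)ⁿ ≥ 8577/47.
(89/6)¹ = 89/6 falls short of 8577/47 but (89/6)² = 7921/36 reaches it, so n = 2.

2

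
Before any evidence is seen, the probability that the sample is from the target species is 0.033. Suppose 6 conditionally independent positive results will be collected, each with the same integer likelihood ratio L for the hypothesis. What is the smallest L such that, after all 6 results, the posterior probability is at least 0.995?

Prior odds = 0.033/0.967 = 33/967.
Target odds = 0.995/0.005 = 199.
Need L⁶ ≥ 199 ÷ (33/967) = 192433/33.
4⁶ = 4096 < 192433/33 ≤ 15625 = 5⁶, so L = 5.

5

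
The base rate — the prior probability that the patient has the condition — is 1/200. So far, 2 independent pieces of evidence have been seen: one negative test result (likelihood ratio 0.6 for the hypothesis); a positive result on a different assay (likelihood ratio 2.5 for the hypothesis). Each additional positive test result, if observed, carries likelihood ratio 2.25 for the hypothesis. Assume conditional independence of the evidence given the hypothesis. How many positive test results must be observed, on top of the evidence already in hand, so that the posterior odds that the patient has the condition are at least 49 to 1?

Prior odds = 0.005/0.995 = 1/199.
Combined Bayes factor of the evidence already in hand = 0.6 × 2.5 = 1.5.
Odds after that evidence = (1/199) × 1.5 = 3/398.
Target odds = 49.
Need 2.25ⁿ ≥ 49 ÷ (3/398) = 19502/3.
2.25¹⁰ ≈3325.26 falls short of 19502/3 but 2.25¹¹ ≈7481.83 reaches it, so n = 11.

11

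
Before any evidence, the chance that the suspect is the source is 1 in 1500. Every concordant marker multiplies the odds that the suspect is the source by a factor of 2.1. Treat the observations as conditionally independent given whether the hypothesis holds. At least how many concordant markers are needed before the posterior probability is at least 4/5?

Prior odds: (1/1500) ÷ (1499/1500) = 1/1499.
Likelihood ratio per concordant marker = 2.1.
Target odds: 0.8 ÷ 0.2 = 4.
Need (1/1499) × 2.1ⁿ ≥ 4, i.e. 2.1ⁿ ≥ 5996.
2.1¹¹ ≈3502.78 falls short of 5996 but 2.1¹² ≈7355.83 reaches it, so n = 12.

12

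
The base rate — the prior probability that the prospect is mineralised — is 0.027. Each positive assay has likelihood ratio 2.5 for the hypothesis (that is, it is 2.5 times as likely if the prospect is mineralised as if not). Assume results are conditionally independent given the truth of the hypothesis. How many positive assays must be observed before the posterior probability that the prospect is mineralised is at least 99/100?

9

Prior odds = 0.027/0.973 = 27/973.
Likelihood ratio per positive assay = 2.5.
Target odds: 0.99 ÷ 0.01 = 99.
Require 2.5ⁿ ≥ 99 ÷ (27/973) = 10703/3.
2.5⁸ = 390625/256 falls short of 10703/3 but 2.5⁹ = 1953125/512 reaches it, so n = 9.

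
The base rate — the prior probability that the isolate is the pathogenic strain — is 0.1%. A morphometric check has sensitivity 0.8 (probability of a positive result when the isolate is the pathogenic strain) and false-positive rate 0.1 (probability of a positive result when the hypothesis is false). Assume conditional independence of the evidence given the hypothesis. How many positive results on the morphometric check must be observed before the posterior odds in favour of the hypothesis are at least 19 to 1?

5

Prior odds = 0.001/0.999 = 1/999.
Likelihood ratio of a positive result = 0.8/0.1 = 8.
Target odds = 19.
Need (1/999) × 8ⁿ ≥ 19, i.e. 8ⁿ ≥ 18981.
8⁴ = 4096 falls short of 18981 but 8⁵ = 32768 reaches it, so n = 5.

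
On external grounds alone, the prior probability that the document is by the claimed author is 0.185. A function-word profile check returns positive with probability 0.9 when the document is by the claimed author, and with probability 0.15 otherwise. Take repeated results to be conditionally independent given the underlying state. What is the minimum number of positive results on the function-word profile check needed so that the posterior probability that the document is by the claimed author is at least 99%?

4

Prior odds: 0.185 ÷ 0.815 = 37/163.
Likelihood ratio of a positive result = 0.9/0.15 = 6.
Target posterior odds = 0.99/0.01 = 99.
Require 6ⁿ ≥ 99 ÷ (37/163) = 16137/37.
6³ = 216 falls short of 16137/37 but 6⁴ = 1296 reaches it, so n = 4.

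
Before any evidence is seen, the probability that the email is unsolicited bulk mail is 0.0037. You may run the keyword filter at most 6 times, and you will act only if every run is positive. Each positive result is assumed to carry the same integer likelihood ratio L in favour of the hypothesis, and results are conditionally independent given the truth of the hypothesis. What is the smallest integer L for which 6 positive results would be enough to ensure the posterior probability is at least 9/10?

4

Prior odds = 0.0037/0.9963 = 37/9963.
Target odds = 0.9/0.1 = 9.
Need L⁶ ≥ 9 ÷ (37/9963) = 89667/37.
3⁶ = 729 < 89667/37 ≤ 4096 = 4⁶, so L = 4.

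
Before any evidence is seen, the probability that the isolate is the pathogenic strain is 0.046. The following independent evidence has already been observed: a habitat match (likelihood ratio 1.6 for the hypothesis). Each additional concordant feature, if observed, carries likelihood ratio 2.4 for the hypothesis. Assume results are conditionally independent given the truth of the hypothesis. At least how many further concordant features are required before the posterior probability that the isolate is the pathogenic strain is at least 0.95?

7

Prior odds = 0.046/0.954 = 23/477.
Bayes factor of the evidence already in hand = 1.6.
Odds after that evidence = (23/477) × 1.6 = 184/2385.
Target odds = 0.95/0.05 = 19.
Need 2.4ⁿ ≥ 19 ÷ (184/2385) = 45315/184.
2.4⁶ = 2985984/15625 falls short of 45315/184 but 2.4⁷ = 35831808/78125 reaches it, so n = 7.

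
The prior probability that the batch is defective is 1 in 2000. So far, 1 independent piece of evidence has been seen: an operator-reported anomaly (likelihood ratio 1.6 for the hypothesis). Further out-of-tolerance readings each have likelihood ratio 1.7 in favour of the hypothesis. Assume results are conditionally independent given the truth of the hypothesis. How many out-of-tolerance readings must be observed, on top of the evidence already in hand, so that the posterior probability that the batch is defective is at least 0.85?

17

Prior odds = 0.0005/0.9995 = 1/1999.
Bayes factor of the evidence already in hand = 1.6.
Odds after that evidence = (1/1999) × 1.6 = 8/9995.
Target odds = 0.85/0.15 = 17/3.
Need 1.7ⁿ ≥ 17/3 ÷ (8/9995) = 169915/24.
1.7¹⁶ ≈4866.12 falls short of 169915/24 but 1.7¹⁷ ≈8272.4 reaches it, so n = 17.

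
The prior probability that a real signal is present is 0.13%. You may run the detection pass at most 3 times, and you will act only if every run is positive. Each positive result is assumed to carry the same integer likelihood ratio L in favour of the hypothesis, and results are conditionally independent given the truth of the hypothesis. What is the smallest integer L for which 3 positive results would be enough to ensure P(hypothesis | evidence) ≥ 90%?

20

Prior odds = 0.0013/0.9987 = 13/9987.
Target odds = 0.9/0.1 = 9.
Need L³ ≥ 9 ÷ (13/9987) = 89883/13.
19³ = 6859 < 89883/13 ≤ 8000 = 20³, so L = 20.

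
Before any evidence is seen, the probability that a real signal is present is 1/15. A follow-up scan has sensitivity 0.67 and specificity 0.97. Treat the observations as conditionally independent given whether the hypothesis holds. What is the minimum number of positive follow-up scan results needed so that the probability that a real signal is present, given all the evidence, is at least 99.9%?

4

Prior odds = (1/15)/(14/15) = 1/14.
False-positive rate = 1 − 0.97 = 0.03; likelihood ratio of a positive = 0.67/0.03 = 67/3.
Target posterior odds = 0.999/0.001 = 999.
Require (67/3)ⁿ ≥ 999 ÷ (1/14) = 13986.
(67/3)³ = 300763/27 falls short of 13986 but (67/3)⁴ = 20151121/81 reaches it, so n = 4.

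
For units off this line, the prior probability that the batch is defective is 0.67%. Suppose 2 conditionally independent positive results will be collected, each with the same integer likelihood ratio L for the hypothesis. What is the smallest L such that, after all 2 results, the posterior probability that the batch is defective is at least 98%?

86

Prior odds = 0.0067/0.9933 = 67/9933.
Target odds = 0.98/0.02 = 49.
Need L² ≥ 49 ÷ (67/9933) = 486717/67.
85² = 7225 < 486717/67 ≤ 7396 = 86², so L = 86.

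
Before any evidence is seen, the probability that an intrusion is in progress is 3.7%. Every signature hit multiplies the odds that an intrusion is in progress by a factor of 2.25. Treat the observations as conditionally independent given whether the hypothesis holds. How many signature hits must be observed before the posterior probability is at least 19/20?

Prior odds: 0.037 ÷ 0.963 = 37/963.
Likelihood ratio per signature hit = 2.25.
Target odds: 0.95 ÷ 0.05 = 19.
Need (37/963) × 2.25ⁿ ≥ 19, i.e. 2.25ⁿ ≥ 18297/37.
2.25⁷ = 4782969/16384 falls short of 18297/37 but 2.25⁸ = 43046721/65536 reaches it, so n = 8.

8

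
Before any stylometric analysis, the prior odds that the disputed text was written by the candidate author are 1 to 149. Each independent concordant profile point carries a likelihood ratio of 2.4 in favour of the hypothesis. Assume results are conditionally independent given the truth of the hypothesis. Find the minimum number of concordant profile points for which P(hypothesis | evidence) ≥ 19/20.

Prior odds = 1/149.
Likelihood ratio per concordant profile point = 2.4.
Target posterior odds = 0.95/0.05 = 19.
Need (1/149) × 2.4ⁿ ≥ 19, i.e. 2.4ⁿ ≥ 2831.
2.4⁹ ≈2641.81 falls short of 2831 but 2.4¹⁰ ≈6340.34 reaches it, so n = 10.

10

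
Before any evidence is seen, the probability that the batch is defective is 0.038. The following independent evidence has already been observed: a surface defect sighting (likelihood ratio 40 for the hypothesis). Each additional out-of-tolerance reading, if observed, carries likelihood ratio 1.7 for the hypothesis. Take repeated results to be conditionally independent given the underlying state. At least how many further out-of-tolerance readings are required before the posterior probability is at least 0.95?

5

Prior odds = 0.038/0.962 = 19/481.
Bayes factor of the evidence already in hand = 40.
Odds after that evidence = (19/481) × 40 = 760/481.
Target odds = 0.95/0.05 = 19.
Need 1.7ⁿ ≥ 19 ÷ (760/481) = 12.025.
1.7⁴ = 8.3521 falls short of 12.025 but 1.7⁵ = 1419857/100000 reaches it, so n = 5.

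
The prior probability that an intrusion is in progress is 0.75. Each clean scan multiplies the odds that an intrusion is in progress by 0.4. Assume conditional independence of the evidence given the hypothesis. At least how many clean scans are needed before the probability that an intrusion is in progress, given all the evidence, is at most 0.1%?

Prior odds = 0.75/0.25 = 3.
Likelihood ratio per clean scan = 0.4.
Target posterior odds = 0.001/0.999 = 1/999.
Need 3 × 0.4ⁿ ≤ 1/999, i.e. 0.4ⁿ ≤ 1/2997.
0.4⁸ = 256/390625 is still above 1/2997 but 0.4⁹ = 512/1953125 is at or below it, so n = 9.

9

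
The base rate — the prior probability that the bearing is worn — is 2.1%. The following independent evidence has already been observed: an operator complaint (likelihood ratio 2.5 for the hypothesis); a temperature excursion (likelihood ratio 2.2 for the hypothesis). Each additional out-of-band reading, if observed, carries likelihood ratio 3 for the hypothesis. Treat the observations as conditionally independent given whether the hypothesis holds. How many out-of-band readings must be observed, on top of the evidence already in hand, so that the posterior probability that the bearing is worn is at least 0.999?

Prior odds = 0.021/0.979 = 21/979.
Combined Bayes factor of the evidence already in hand = 2.5 × 2.2 = 5.5.
Odds after that evidence = (21/979) × 5.5 = 21/178.
Target odds = 0.999/0.001 = 999.
Need 3ⁿ ≥ 999 ÷ (21/178) = 59274/7.
3⁸ = 6561 falls short of 59274/7 but 3⁹ = 19683 reaches it, so n = 9.

9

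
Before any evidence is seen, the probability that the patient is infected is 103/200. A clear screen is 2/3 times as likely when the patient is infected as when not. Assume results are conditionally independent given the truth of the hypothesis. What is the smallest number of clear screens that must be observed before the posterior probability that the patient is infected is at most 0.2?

4

Prior odds: 0.515 ÷ 0.485 = 103/97.
Likelihood ratio per clear screen = 2/3.
Target odds: 0.2 ÷ 0.8 = 0.25.
Need (103/97) × (2/3)ⁿ ≤ 0.25, i.e. (2/3)ⁿ ≤ 97/412.
(2/3)³ = 8/27 is still above 97/412 but (2/3)⁴ = 16/81 is at or below it, so n = 4.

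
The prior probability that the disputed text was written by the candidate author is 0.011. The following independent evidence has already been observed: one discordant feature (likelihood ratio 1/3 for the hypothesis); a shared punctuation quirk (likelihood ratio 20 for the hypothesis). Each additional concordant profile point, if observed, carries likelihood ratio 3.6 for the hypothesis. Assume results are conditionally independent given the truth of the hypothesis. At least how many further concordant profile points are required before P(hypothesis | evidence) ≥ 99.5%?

7

Prior odds = 0.011/0.989 = 11/989.
Combined Bayes factor of the evidence already in hand = (1/3) × 20 = 20/3.
Odds after that evidence = (11/989) × 20/3 = 220/2967.
Target odds = 0.995/0.005 = 199.
Need 3.6ⁿ ≥ 199 ÷ (220/2967) = 590433/220.
3.6⁶ = 34012224/15625 falls short of 590433/220 but 3.6⁷ = 612220032/78125 reaches it, so n = 7.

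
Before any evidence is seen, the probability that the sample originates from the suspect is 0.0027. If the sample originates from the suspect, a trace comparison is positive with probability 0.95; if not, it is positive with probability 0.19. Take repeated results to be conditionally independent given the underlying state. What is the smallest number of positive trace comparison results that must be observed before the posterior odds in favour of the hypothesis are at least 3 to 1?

5

Prior odds = 0.0027/0.9973 = 27/9973.
Likelihood ratio of a positive = 0.95/0.19 = 5.
Target odds = 3.
Need (27/9973) × 5ⁿ ≥ 3, i.e. 5ⁿ ≥ 9973/9.
5⁴ = 625 falls short of 9973/9 but 5⁵ = 3125 reaches it, so n = 5.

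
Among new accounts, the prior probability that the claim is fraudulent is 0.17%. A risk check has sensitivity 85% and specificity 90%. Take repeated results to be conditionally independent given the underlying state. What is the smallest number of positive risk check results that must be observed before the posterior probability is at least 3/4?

Prior odds = 0.0017/0.9983 = 17/9983.
False-positive rate = 1 − 0.9 = 0.1; likelihood ratio of a positive = 0.85/0.1 = 8.5.
Target posterior odds = 0.75/0.25 = 3.
Require 8.5ⁿ ≥ 3 ÷ (17/9983) = 29949/17.
8.5³ = 614.125 falls short of 29949/17 but 8.5⁴ = 5220.0625 reaches it, so n = 4.

4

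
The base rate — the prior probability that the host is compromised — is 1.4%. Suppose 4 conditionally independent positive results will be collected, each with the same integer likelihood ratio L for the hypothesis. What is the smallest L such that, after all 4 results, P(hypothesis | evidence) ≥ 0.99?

10

Prior odds = 0.014/0.986 = 7/493.
Target odds = 0.99/0.01 = 99.
Need L⁴ ≥ 99 ÷ (7/493) = 48807/7.
9⁴ = 6561 < 48807/7 ≤ 10000 = 10⁴, so L = 10.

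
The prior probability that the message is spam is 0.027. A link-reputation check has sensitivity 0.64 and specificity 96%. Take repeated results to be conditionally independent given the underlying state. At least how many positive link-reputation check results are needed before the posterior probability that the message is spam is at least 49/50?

3

Prior odds: 0.027 ÷ 0.973 = 27/973.
False-positive rate = 1 − 0.96 = 0.04; likelihood ratio of a positive = 0.64/0.04 = 16.
Target posterior odds = 0.98/0.02 = 49.
Need (27/973) × 16ⁿ ≥ 49, i.e. 16ⁿ ≥ 47677/27.
16² = 256 falls short of 47677/27 but 16³ = 4096 reaches it, so n = 3.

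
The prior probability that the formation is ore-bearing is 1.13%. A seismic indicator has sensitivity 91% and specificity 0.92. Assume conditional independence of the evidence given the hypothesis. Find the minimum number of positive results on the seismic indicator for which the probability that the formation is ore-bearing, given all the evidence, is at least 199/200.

5

Prior odds = 0.0113/0.9887 = 113/9887.
False-positive rate = 1 − 0.92 = 0.08; likelihood ratio of a positive = 0.91/0.08 = 11.375.
Target posterior odds = 0.995/0.005 = 199.
Need (113/9887) × 11.375ⁿ ≥ 199, i.e. 11.375ⁿ ≥ 1967513/113.
11.375⁴ = 68574961/4096 falls short of 1967513/113 but 11.375⁵ ≈190439 reaches it, so n = 5.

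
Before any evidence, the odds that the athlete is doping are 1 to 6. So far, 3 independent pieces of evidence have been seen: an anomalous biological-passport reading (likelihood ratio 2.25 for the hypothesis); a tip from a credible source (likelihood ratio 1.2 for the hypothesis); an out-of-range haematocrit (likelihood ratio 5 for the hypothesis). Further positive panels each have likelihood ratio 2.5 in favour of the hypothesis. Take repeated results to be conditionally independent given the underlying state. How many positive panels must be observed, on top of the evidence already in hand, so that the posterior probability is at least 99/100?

Prior odds = 1/6.
Combined Bayes factor of the evidence already in hand = 2.25 × 1.2 × 5 = 13.5.
Odds after that evidence = (1/6) × 13.5 = 2.25.
Target odds = 0.99/0.01 = 99.
Need 2.5ⁿ ≥ 99 ÷ 2.25 = 44.
2.5⁴ = 39.0625 falls short of 44 but 2.5⁵ = 97.65625 reaches it, so n = 5.

5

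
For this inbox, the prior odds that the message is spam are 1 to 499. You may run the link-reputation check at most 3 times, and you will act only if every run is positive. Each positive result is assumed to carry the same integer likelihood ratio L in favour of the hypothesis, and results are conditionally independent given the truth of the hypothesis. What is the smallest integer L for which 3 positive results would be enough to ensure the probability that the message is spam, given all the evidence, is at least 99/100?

37

Prior odds = 1/499.
Target odds = 0.99/0.01 = 99.
Need L³ ≥ 99 ÷ (1/499) = 49401.
36³ = 46656 < 49401 ≤ 50653 = 37³, so L = 37.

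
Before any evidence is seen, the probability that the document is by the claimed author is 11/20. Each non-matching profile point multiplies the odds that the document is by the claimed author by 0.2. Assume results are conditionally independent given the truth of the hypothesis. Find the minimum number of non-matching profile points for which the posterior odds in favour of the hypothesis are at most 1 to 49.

Prior odds = 0.55/0.45 = 11/9.
Likelihood ratio per non-matching profile point = 0.2.
Target odds = 1/49.
Require 0.2ⁿ ≤ 1/49 ÷ (11/9) = 9/539.
0.2² = 0.04 is still above 9/539 but 0.2³ = 0.008 is at or below it, so n = 3.

3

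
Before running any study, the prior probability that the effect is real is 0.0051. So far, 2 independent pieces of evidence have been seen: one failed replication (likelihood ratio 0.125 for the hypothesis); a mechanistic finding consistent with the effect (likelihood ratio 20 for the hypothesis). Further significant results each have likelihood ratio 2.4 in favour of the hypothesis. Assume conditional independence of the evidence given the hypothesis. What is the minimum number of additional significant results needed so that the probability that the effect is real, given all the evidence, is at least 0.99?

11

Prior odds = 0.0051/0.9949 = 51/9949.
Combined Bayes factor of the evidence already in hand = 0.125 × 20 = 2.5.
Odds after that evidence = (51/9949) × 2.5 = 255/19898.
Target odds = 0.99/0.01 = 99.
Need 2.4ⁿ ≥ 99 ÷ (255/19898) = 656634/85.
2.4¹⁰ ≈6340.34 falls short of 656634/85 but 2.4¹¹ ≈15216.8 reaches it, so n = 11.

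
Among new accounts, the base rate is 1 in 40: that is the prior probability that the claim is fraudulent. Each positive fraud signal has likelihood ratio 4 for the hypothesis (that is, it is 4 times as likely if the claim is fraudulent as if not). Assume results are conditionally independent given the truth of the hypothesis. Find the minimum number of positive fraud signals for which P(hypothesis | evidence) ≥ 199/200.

7

Prior odds = 0.025/0.975 = 1/39.
Likelihood ratio per positive fraud signal = 4.
Target posterior odds = 0.995/0.005 = 199.
Require 4ⁿ ≥ 199 ÷ (1/39) = 7761.
4⁶ = 4096 falls short of 7761 but 4⁷ = 16384 reaches it, so n = 7.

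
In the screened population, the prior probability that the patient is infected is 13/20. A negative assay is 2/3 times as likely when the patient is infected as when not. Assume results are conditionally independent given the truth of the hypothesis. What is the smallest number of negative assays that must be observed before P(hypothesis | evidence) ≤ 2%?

Prior odds = 0.65/0.35 = 13/7.
Likelihood ratio per negative assay = 2/3.
Target posterior odds = 0.02/0.98 = 1/49.
Need (13/7) × (2/3)ⁿ ≤ 1/49, i.e. (2/3)ⁿ ≤ 1/91.
(2/3)¹¹ = 2048/177147 is still above 1/91 but (2/3)¹² = 4096/531441 is at or below it, so n = 12.

12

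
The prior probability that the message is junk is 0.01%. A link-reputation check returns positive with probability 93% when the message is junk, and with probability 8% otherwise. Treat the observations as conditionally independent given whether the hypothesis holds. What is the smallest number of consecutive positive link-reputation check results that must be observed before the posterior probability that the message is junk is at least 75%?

Prior odds: 0.0001 ÷ 0.9999 = 1/9999.
Likelihood ratio of a positive result = 0.93/0.08 = 11.625.
Target odds: 0.75 ÷ 0.25 = 3.
Require 11.625ⁿ ≥ 3 ÷ (1/9999) = 29997.
11.625⁴ = 74805201/4096 falls short of 29997 but 11.625⁵ ≈212307 reaches it, so n = 5.

5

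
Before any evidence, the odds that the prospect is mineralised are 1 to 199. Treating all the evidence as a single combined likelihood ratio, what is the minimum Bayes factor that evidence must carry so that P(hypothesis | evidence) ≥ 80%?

796

Prior odds = 1/199.
Target odds = 0.8/0.2 = 4.
Required Bayes factor = 4 ÷ (1/199) = 796.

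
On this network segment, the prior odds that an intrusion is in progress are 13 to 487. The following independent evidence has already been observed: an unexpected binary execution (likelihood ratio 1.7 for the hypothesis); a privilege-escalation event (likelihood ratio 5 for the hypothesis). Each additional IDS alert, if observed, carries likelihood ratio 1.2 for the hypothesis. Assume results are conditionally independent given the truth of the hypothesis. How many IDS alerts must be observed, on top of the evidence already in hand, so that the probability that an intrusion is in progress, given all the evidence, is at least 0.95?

Prior odds = 13/487.
Combined Bayes factor of the evidence already in hand = 1.7 × 5 = 8.5.
Odds after that evidence = (13/487) × 8.5 = 221/974.
Target odds = 0.95/0.05 = 19.
Need 1.2ⁿ ≥ 19 ÷ (221/974) = 18506/221.
1.2²⁴ ≈79.4968 falls short of 18506/221 but 1.2²⁵ ≈95.3962 reaches it, so n = 25.

25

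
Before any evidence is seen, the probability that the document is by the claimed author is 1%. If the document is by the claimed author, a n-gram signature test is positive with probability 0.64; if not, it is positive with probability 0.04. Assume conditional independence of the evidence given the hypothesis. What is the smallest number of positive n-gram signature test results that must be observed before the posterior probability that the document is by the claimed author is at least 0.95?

Prior odds: 0.01 ÷ 0.99 = 1/99.
Likelihood ratio of a positive = 0.64/0.04 = 16.
Target odds: 0.95 ÷ 0.05 = 19.
Need (1/99) × 16ⁿ ≥ 19, i.e. 16ⁿ ≥ 1881.
16² = 256 falls short of 1881 but 16³ = 4096 reaches it, so n = 3.

3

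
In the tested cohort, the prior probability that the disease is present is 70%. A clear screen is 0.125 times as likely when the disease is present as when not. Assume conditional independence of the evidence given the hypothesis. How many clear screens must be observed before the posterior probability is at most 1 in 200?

3

Prior odds: 0.7 ÷ 0.3 = 7/3.
Likelihood ratio per clear screen = 0.125.
Target odds: 0.005 ÷ 0.995 = 1/199.
Need (7/3) × 0.125ⁿ ≤ 1/199, i.e. 0.125ⁿ ≤ 3/1393.
0.125² = 0.015625 is still above 3/1393 but 0.125³ = 0.001953125 is at or below it, so n = 3.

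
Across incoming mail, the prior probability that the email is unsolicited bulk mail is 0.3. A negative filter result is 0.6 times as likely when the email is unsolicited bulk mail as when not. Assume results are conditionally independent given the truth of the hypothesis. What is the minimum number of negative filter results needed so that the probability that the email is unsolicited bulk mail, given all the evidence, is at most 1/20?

5

Prior odds = 0.3/0.7 = 3/7.
Likelihood ratio per negative filter result = 0.6.
Target posterior odds = 0.05/0.95 = 1/19.
Need (3/7) × 0.6ⁿ ≤ 1/19, i.e. 0.6ⁿ ≤ 7/57.
0.6⁴ = 0.1296 is still above 7/57 but 0.6⁵ = 0.07776 is at or below it, so n = 5.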